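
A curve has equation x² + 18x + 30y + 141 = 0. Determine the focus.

Only x is squared. Complete the square in x: (x + 9)² = -30(y + 2).
Vertex (-9, -2); 4p = -30 so p = -15/2. Opens down.
Focus is p units from the vertex along the axis: (h, k + p).

(-9, -19/2)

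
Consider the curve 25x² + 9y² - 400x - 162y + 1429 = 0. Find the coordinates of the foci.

(8, 1) and (8, 17)

Group: 25(x² - 16x) + 9(y² - 18y) = -1429
Complete the square in x and y: 25(x - 8)² + 9(y - 9)² = -1429 + 1600 + 729 = 900
Divide by 900: (x - 8)²/36 + (y - 9)²/100 = 1
Ellipse, center (8, 9), major axis vertical; a² = 100, b² = 36.
c² = a² - b² = 100 - 36 = 64, so c = 8.
Foci lie on the vertical axis through the center: (h, k ± c).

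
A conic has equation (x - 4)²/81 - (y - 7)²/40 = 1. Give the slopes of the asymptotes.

2√10/9 and -2√10/9

Center (4, 7). The positive term is the x-term, so the transverse axis is horizontal; a² = 81, b² = 40.
For a horizontal hyperbola the asymptotes have slope ±b/a.
Here that is ±2√10/9.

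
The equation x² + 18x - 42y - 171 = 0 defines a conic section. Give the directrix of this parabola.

y = -33/2

Only x is squared. Complete the square in x: (x + 9)² = 42(y + 6).
Vertex (-9, -6); 4p = 42 so p = 21/2. Opens up.
Directrix is the horizontal line y = k − p = -6 − (21/2) = -33/2.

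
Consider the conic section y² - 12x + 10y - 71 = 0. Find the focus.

(-5, -5)

Only y is squared. Complete the square in y: (y + 5)² = 12(x + 8).
Vertex (-8, -5); 4p = 12 so p = 3. Opens right.
Focus is p units from the vertex along the axis: (h + p, k).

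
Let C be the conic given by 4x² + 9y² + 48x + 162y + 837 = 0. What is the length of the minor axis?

Group the x- and y-terms: 4(x² + 12x) + 9(y² + 18y) = -837
4(x + 6)² + 9(y + 9)² = -837 + 144 + 729 = 36
Divide by 36: (x + 6)²/9 + (y + 9)²/4 = 1
Ellipse, center (-6, -9), major axis horizontal; a² = 9, b² = 4.
b² = 4 so b = 2; the minor axis has length 2b = 4.

4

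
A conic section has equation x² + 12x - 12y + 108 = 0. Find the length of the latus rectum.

Only x is squared. Complete the square in x: (x + 6)² = 12(y - 6).
Vertex (-6, 6); 4p = 12 so p = 3. Opens up.
Latus rectum length = |4p| = 12.

12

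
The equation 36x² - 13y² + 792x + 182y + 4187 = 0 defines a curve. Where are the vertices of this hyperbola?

36(x² + 22x) -13(y² - 14y) = -4187
Complete the square in x and y: 36(x + 11)² -13(y - 7)² = -4187 + 4356 - 637 = -468
Divide through by -468 to get (y - 7)²/36 - (x + 11)²/13 = 1.
Hyperbola, center (-11, 7), transverse axis vertical; a² = 36, b² = 13.
a = 6. Vertices at (h, k ± a).

(-11, 1) and (-11, 13)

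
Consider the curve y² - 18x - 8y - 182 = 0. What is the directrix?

x = -31/2

Only y is squared. Complete the square in y: (y - 4)² = 18(x + 11).
Vertex (-11, 4); 4p = 18 so p = 9/2. Opens right.
Directrix is the vertical line x = h − p = -11 − (9/2) = -31/2.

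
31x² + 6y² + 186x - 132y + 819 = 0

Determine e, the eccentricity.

e = 5√31/31

Rearranging, 31(x² + 6x) + 6(y² - 22y) = -819.
Completing the square gives 31(x + 3)² + 6(y - 11)² = -819 + 279 + 726 = 186.
Divide through by 186 to get (x + 3)²/6 + (y - 11)²/31 = 1.
Ellipse, center (-3, 11), major axis vertical; a² = 31, b² = 6.
c² = a² - b² = 25, so c = 5.
e = c/a = 5/√31 = 5√31/31.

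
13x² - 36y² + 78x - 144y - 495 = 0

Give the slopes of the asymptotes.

√13/6 and -√13/6

Group the x- and y-terms: 13(x² + 6x) -36(y² + 4y) = 495
Complete the square in x and y: 13(x + 3)² -36(y + 2)² = 495 + 117 - 144 = 468
Divide through by 468 to get (x + 3)²/36 - (y + 2)²/13 = 1.
Hyperbola, center (-3, -2), transverse axis horizontal; a² = 36, b² = 13.
For a horizontal hyperbola the asymptotes have slope ±b/a.
Here that is ±√13/6.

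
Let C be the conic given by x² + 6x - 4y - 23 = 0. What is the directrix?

y = -9

Only x is squared. Complete the square in x: (x + 3)² = 4(y + 8).
Vertex (-3, -8); 4p = 4 so p = 1. Opens up.
Directrix is the horizontal line y = k − p = -8 − (1) = -9.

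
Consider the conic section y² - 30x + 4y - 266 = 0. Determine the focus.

Only y is squared. Complete the square in y: (y + 2)² = 30(x + 9).
Vertex (-9, -2); 4p = 30 so p = 15/2. Opens right.
Focus is p units from the vertex along the axis: (h + p, k).

(-3/2, -2)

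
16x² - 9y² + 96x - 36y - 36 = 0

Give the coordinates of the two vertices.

Group: 16(x² + 6x) -9(y² + 4y) = 36
Completing the square gives 16(x + 3)² -9(y + 2)² = 36 + 144 - 36 = 144.
Dividing both sides by 144: (x + 3)²/9 - (y + 2)²/16 = 1
Hyperbola, center (-3, -2), transverse axis horizontal; a² = 9, b² = 16.
a = 3. Vertices at (h ± a, k).

(-6, -2) and (0, -2)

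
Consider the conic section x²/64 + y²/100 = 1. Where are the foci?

Center (0, 0). The larger denominator 100 sits under the y-term, so the major axis is vertical; a² = 100, b² = 64.
c² = a² - b² = 100 - 64 = 36, so c = 6.
Foci lie on the vertical axis through the center: (h, k ± c).

(0, -6) and (0, 6)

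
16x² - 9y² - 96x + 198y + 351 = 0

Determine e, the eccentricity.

Rearranging, 16(x² - 6x) -9(y² - 22y) = -351.
16(x - 3)² -9(y - 11)² = -351 + 144 - 1089 = -1296
Divide through by -1296 to get (y - 11)²/144 - (x - 3)²/81 = 1.
Hyperbola, center (3, 11), transverse axis vertical; a² = 144, b² = 81.
c² = a² + b² = 225, so c = 15.
e = c/a = 15/12 = 5/4.

e = 5/4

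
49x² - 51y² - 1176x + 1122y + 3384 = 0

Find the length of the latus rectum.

Collect terms: 49(x² - 24x) -51(y² - 22y) = -3384
Complete the square: 49(x - 12)² -51(y - 11)² = -3384 + 7056 - 6171 = -2499
Divide by -2499: (y - 11)²/49 - (x - 12)²/51 = 1
Hyperbola, center (12, 11), transverse axis vertical; a² = 49, b² = 51.
Latus rectum length = 2b²/a = 2·51/7 = 102/7.

102/7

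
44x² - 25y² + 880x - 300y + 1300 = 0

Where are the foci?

(-10 - √138, -6) and (-10 + √138, -6)

Rearranging, 44(x² + 20x) -25(y² + 12y) = -1300.
Complete the square in x and y: 44(x + 10)² -25(y + 6)² = -1300 + 4400 - 900 = 2200
Divide by 2200: (x + 10)²/50 - (y + 6)²/88 = 1
Hyperbola, center (-10, -6), transverse axis horizontal; a² = 50, b² = 88.
c² = a² + b² = 50 + 88 = 138, so c = √138.
Foci lie on the horizontal axis through the center: (h ± c, k).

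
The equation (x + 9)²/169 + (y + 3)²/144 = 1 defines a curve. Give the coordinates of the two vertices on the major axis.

(-22, -3) and (4, -3)

Center (-9, -3). The larger denominator 169 sits under the x-term, so the major axis is horizontal; a² = 169, b² = 144.
a = 13. Vertices at (h ± a, k).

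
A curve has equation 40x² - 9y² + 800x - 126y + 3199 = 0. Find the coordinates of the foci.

(-17, -7) and (-3, -7)

Collect terms: 40(x² + 20x) -9(y² + 14y) = -3199
Completing the square gives 40(x + 10)² -9(y + 7)² = -3199 + 4000 - 441 = 360.
Divide through by 360 to get (x + 10)²/9 - (y + 7)²/40 = 1.
Hyperbola, center (-10, -7), transverse axis horizontal; a² = 9, b² = 40.
c² = a² + b² = 9 + 40 = 49, so c = 7.
Foci lie on the horizontal axis through the center: (h ± c, k).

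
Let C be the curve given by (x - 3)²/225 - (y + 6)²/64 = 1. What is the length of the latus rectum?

128/15

Center (3, -6). The positive term is the x-term, so the transverse axis is horizontal; a² = 225, b² = 64.
Latus rectum length = 2b²/a = 2·64/15 = 128/15.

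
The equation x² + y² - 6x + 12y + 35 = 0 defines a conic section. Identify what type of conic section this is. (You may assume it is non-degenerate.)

No xy term. Coefficients of x² and y² are A = 1, C = 1.
A = C (same sign) ⇒ circle.

circle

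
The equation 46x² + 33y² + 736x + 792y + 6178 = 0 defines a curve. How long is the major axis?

2√46

Group: 46(x² + 16x) + 33(y² + 24y) = -6178
Complete the square: 46(x + 8)² + 33(y + 12)² = -6178 + 2944 + 4752 = 1518
Dividing both sides by 1518: (x + 8)²/33 + (y + 12)²/46 = 1
Ellipse, center (-8, -12), major axis vertical; a² = 46, b² = 33.
a² = 46 so a = √46; the major axis has length 2a = 2√46.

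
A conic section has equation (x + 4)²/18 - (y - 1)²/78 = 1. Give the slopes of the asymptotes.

√39/3 and -√39/3

Center (-4, 1). The positive term is the x-term, so the transverse axis is horizontal; a² = 18, b² = 78.
For a horizontal hyperbola the asymptotes have slope ±b/a.
Here that is ±√78/3√2 = ±√39/3.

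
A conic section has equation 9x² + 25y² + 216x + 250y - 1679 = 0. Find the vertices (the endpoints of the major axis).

Rearranging, 9(x² + 24x) + 25(y² + 10y) = 1679.
Complete the square in x and y: 9(x + 12)² + 25(y + 5)² = 1679 + 1296 + 625 = 3600
Dividing both sides by 3600: (x + 12)²/400 + (y + 5)²/144 = 1
Ellipse, center (-12, -5), major axis horizontal; a² = 400, b² = 144.
a = 20. Vertices at (h ± a, k).

(-32, -5) and (8, -5)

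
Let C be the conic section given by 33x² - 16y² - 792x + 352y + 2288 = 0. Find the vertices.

(8, 11) and (16, 11)

Rearranging, 33(x² - 24x) -16(y² - 22y) = -2288.
Completing the square gives 33(x - 12)² -16(y - 11)² = -2288 + 4752 - 1936 = 528.
Dividing both sides by 528: (x - 12)²/16 - (y - 11)²/33 = 1
Hyperbola, center (12, 11), transverse axis horizontal; a² = 16, b² = 33.
a = 4. Vertices at (h ± a, k).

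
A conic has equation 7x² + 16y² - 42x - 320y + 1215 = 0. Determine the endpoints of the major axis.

Collect terms: 7(x² - 6x) + 16(y² - 20y) = -1215
Complete the square: 7(x - 3)² + 16(y - 10)² = -1215 + 63 + 1600 = 448
Divide through by 448 to get (x - 3)²/64 + (y - 10)²/28 = 1.
Ellipse, center (3, 10), major axis horizontal; a² = 64, b² = 28.
a = 8. Vertices at (h ± a, k).

(-5, 10) and (11, 10)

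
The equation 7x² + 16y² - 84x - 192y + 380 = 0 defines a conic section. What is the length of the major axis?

16

Group the x- and y-terms: 7(x² - 12x) + 16(y² - 12y) = -380
Completing the square gives 7(x - 6)² + 16(y - 6)² = -380 + 252 + 576 = 448.
Dividing both sides by 448: (x - 6)²/64 + (y - 6)²/28 = 1
Ellipse, center (6, 6), major axis horizontal; a² = 64, b² = 28.
a² = 64 so a = 8; the major axis has length 2a = 16.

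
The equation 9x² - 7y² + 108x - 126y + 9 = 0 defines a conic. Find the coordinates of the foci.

(-6, -17) and (-6, -1)

Group: 9(x² + 12x) -7(y² + 18y) = -9
Complete the square: 9(x + 6)² -7(y + 9)² = -9 + 324 - 567 = -252
Divide by -252: (y + 9)²/36 - (x + 6)²/28 = 1
Hyperbola, center (-6, -9), transverse axis vertical; a² = 36, b² = 28.
c² = a² + b² = 36 + 28 = 64, so c = 8.
Foci lie on the vertical axis through the center: (h, k ± c).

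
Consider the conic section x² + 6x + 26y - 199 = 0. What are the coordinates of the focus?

(-3, 3/2)

Only x is squared. Complete the square in x: (x + 3)² = -26(y - 8).
Vertex (-3, 8); 4p = -26 so p = -13/2. Opens down.
Focus is p units from the vertex along the axis: (h, k + p).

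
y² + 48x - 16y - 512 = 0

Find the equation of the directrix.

Only y is squared. Complete the square in y: (y - 8)² = -48(x - 12).
Vertex (12, 8); 4p = -48 so p = -12. Opens left.
Directrix is the vertical line x = h − p = 12 − (-12) = 24.

x = 24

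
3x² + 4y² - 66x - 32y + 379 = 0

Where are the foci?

Group the x- and y-terms: 3(x² - 22x) + 4(y² - 8y) = -379
3(x - 11)² + 4(y - 4)² = -379 + 363 + 64 = 48
Divide through by 48 to get (x - 11)²/16 + (y - 4)²/12 = 1.
Ellipse, center (11, 4), major axis horizontal; a² = 16, b² = 12.
c² = a² - b² = 16 - 12 = 4, so c = 2.
Foci lie on the horizontal axis through the center: (h ± c, k).

(9, 4) and (13, 4)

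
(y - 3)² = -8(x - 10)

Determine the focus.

(8, 3)

Vertex (10, 3); 4p = -8 so p = -2. Opens left.
Focus is p units from the vertex along the axis: (h + p, k).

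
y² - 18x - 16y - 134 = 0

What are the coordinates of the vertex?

(-11, 8)

Only y is squared. Complete the square in y: (y - 8)² = 18(x + 11).
Vertex (-11, 8); 4p = 18 so p = 9/2. Opens right.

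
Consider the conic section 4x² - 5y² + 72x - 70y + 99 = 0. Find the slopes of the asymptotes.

Group the x- and y-terms: 4(x² + 18x) -5(y² + 14y) = -99
Complete the square in x and y: 4(x + 9)² -5(y + 7)² = -99 + 324 - 245 = -20
Divide through by -20 to get (y + 7)²/4 - (x + 9)²/5 = 1.
Hyperbola, center (-9, -7), transverse axis vertical; a² = 4, b² = 5.
For a vertical hyperbola the asymptotes have slope ±a/b.
Here that is ±2/√5 = ±2√5/5.

2√5/5 and -2√5/5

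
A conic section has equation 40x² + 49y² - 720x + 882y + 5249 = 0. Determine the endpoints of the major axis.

(2, -9) and (16, -9)

40(x² - 18x) + 49(y² + 18y) = -5249
40(x - 9)² + 49(y + 9)² = -5249 + 3240 + 3969 = 1960
Divide through by 1960 to get (x - 9)²/49 + (y + 9)²/40 = 1.
Ellipse, center (9, -9), major axis horizontal; a² = 49, b² = 40.
a = 7. Vertices at (h ± a, k).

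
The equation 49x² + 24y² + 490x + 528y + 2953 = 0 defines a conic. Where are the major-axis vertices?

(-5, -18) and (-5, -4)

Group: 49(x² + 10x) + 24(y² + 22y) = -2953
Complete the square in x and y: 49(x + 5)² + 24(y + 11)² = -2953 + 1225 + 2904 = 1176
Divide by 1176: (x + 5)²/24 + (y + 11)²/49 = 1
Ellipse, center (-5, -11), major axis vertical; a² = 49, b² = 24.
a = 7. Vertices at (h, k ± a).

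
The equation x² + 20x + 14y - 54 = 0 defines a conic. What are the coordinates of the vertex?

Only x is squared. Complete the square in x: (x + 10)² = -14(y - 11).
Vertex (-10, 11); 4p = -14 so p = -7/2. Opens down.

(-10, 11)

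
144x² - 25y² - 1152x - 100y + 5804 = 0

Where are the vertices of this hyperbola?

Group the x- and y-terms: 144(x² - 8x) -25(y² + 4y) = -5804
144(x - 4)² -25(y + 2)² = -5804 + 2304 - 100 = -3600
Dividing both sides by -3600: (y + 2)²/144 - (x - 4)²/25 = 1
Hyperbola, center (4, -2), transverse axis vertical; a² = 144, b² = 25.
a = 12. Vertices at (h, k ± a).

(4, -14) and (4, 10)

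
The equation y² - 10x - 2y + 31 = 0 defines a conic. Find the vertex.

Only y is squared. Complete the square in y: (y - 1)² = 10(x - 3).
Vertex (3, 1); 4p = 10 so p = 5/2. Opens right.

(3, 1)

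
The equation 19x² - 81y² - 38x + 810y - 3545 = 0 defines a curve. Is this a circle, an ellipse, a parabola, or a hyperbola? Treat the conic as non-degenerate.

hyperbola

No xy term. Coefficients of x² and y² are A = 19, C = -81.
A and C have opposite signs ⇒ hyperbola.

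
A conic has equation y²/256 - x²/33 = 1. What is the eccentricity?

e = 17/16

Center (0, 0). The positive term is the y-term, so the transverse axis is vertical; a² = 256, b² = 33.
c² = a² + b² = 289, so c = 17.
e = c/a = 17/16.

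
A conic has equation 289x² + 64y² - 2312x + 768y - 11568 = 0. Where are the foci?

(4, -21) and (4, 9)

Rearranging, 289(x² - 8x) + 64(y² + 12y) = 11568.
Completing the square gives 289(x - 4)² + 64(y + 6)² = 11568 + 4624 + 2304 = 18496.
Dividing both sides by 18496: (x - 4)²/64 + (y + 6)²/289 = 1
Ellipse, center (4, -6), major axis vertical; a² = 289, b² = 64.
c² = a² - b² = 289 - 64 = 225, so c = 15.
Foci lie on the vertical axis through the center: (h, k ± c).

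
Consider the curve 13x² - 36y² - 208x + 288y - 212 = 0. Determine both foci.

(1, 4) and (15, 4)

13(x² - 16x) -36(y² - 8y) = 212
Completing the square gives 13(x - 8)² -36(y - 4)² = 212 + 832 - 576 = 468.
Divide by 468: (x - 8)²/36 - (y - 4)²/13 = 1
Hyperbola, center (8, 4), transverse axis horizontal; a² = 36, b² = 13.
c² = a² + b² = 36 + 13 = 49, so c = 7.
Foci lie on the horizontal axis through the center: (h ± c, k).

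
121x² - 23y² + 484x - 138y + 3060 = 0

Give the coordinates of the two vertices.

Group the x- and y-terms: 121(x² + 4x) -23(y² + 6y) = -3060
Complete the square in x and y: 121(x + 2)² -23(y + 3)² = -3060 + 484 - 207 = -2783
Divide by -2783: (y + 3)²/121 - (x + 2)²/23 = 1
Hyperbola, center (-2, -3), transverse axis vertical; a² = 121, b² = 23.
a = 11. Vertices at (h, k ± a).

(-2, -14) and (-2, 8)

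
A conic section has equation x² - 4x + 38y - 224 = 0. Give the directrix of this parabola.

Only x is squared. Complete the square in x: (x - 2)² = -38(y - 6).
Vertex (2, 6); 4p = -38 so p = -19/2. Opens down.
Directrix is the horizontal line y = k − p = 6 − (-19/2) = 31/2.

y = 31/2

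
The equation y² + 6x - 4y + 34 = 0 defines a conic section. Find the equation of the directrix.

Only y is squared. Complete the square in y: (y - 2)² = -6(x + 5).
Vertex (-5, 2); 4p = -6 so p = -3/2. Opens left.
Directrix is the vertical line x = h − p = -5 − (-3/2) = -7/2.

x = -7/2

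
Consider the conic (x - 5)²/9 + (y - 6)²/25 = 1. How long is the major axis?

Center (5, 6). The larger denominator 25 sits under the y-term, so the major axis is vertical; a² = 25, b² = 9.
a² = 25 so a = 5; the major axis has length 2a = 10.

10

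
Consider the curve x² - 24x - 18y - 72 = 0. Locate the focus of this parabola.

(12, -15/2)

Only x is squared. Complete the square in x: (x - 12)² = 18(y + 12).
Vertex (12, -12); 4p = 18 so p = 9/2. Opens up.
Focus is p units from the vertex along the axis: (h, k + p).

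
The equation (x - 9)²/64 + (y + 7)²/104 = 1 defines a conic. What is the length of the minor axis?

Center (9, -7). The larger denominator 104 sits under the y-term, so the major axis is vertical; a² = 104, b² = 64.
b² = 64 so b = 8; the minor axis has length 2b = 16.

16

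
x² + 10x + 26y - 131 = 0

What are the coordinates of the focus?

Only x is squared. Complete the square in x: (x + 5)² = -26(y - 6).
Vertex (-5, 6); 4p = -26 so p = -13/2. Opens down.
Focus is p units from the vertex along the axis: (h, k + p).

(-5, -1/2)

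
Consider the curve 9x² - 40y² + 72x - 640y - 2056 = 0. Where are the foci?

(-4, -15) and (-4, -1)

Collect terms: 9(x² + 8x) -40(y² + 16y) = 2056
Complete the square in x and y: 9(x + 4)² -40(y + 8)² = 2056 + 144 - 2560 = -360
Divide by -360: (y + 8)²/9 - (x + 4)²/40 = 1
Hyperbola, center (-4, -8), transverse axis vertical; a² = 9, b² = 40.
c² = a² + b² = 9 + 40 = 49, so c = 7.
Foci lie on the vertical axis through the center: (h, k ± c).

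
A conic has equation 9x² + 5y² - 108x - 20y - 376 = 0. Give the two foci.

(6, -6) and (6, 10)

Rearranging, 9(x² - 12x) + 5(y² - 4y) = 376.
9(x - 6)² + 5(y - 2)² = 376 + 324 + 20 = 720
Divide through by 720 to get (x - 6)²/80 + (y - 2)²/144 = 1.
Ellipse, center (6, 2), major axis vertical; a² = 144, b² = 80.
c² = a² - b² = 144 - 80 = 64, so c = 8.
Foci lie on the vertical axis through the center: (h, k ± c).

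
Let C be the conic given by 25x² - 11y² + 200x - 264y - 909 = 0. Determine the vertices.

Group: 25(x² + 8x) -11(y² + 24y) = 909
25(x + 4)² -11(y + 12)² = 909 + 400 - 1584 = -275
Dividing both sides by -275: (y + 12)²/25 - (x + 4)²/11 = 1
Hyperbola, center (-4, -12), transverse axis vertical; a² = 25, b² = 11.
a = 5. Vertices at (h, k ± a).

(-4, -17) and (-4, -7)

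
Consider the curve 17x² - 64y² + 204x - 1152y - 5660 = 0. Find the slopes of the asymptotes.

Rearranging, 17(x² + 12x) -64(y² + 18y) = 5660.
17(x + 6)² -64(y + 9)² = 5660 + 612 - 5184 = 1088
Divide through by 1088 to get (x + 6)²/64 - (y + 9)²/17 = 1.
Hyperbola, center (-6, -9), transverse axis horizontal; a² = 64, b² = 17.
For a horizontal hyperbola the asymptotes have slope ±b/a.
Here that is ±√17/8.

√17/8 and -√17/8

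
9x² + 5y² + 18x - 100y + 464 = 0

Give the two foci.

Collect terms: 9(x² + 2x) + 5(y² - 20y) = -464
Complete the square: 9(x + 1)² + 5(y - 10)² = -464 + 9 + 500 = 45
Divide through by 45 to get (x + 1)²/5 + (y - 10)²/9 = 1.
Ellipse, center (-1, 10), major axis vertical; a² = 9, b² = 5.
c² = a² - b² = 9 - 5 = 4, so c = 2.
Foci lie on the vertical axis through the center: (h, k ± c).

(-1, 8) and (-1, 12)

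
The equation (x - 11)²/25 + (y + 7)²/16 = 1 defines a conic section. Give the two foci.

Center (11, -7). The larger denominator 25 sits under the x-term, so the major axis is horizontal; a² = 25, b² = 16.
c² = a² - b² = 25 - 16 = 9, so c = 3.
Foci lie on the horizontal axis through the center: (h ± c, k).

(8, -7) and (14, -7)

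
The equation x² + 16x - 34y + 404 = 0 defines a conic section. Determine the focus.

Only x is squared. Complete the square in x: (x + 8)² = 34(y - 10).
Vertex (-8, 10); 4p = 34 so p = 17/2. Opens up.
Focus is p units from the vertex along the axis: (h, k + p).

(-8, 37/2)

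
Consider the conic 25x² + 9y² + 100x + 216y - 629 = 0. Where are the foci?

Collect terms: 25(x² + 4x) + 9(y² + 24y) = 629
25(x + 2)² + 9(y + 12)² = 629 + 100 + 1296 = 2025
Divide by 2025: (x + 2)²/81 + (y + 12)²/225 = 1
Ellipse, center (-2, -12), major axis vertical; a² = 225, b² = 81.
c² = a² - b² = 225 - 81 = 144, so c = 12.
Foci lie on the vertical axis through the center: (h, k ± c).

(-2, -24) and (-2, 0)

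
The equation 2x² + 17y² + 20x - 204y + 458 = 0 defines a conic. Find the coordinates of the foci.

Group the x- and y-terms: 2(x² + 10x) + 17(y² - 12y) = -458
Complete the square in x and y: 2(x + 5)² + 17(y - 6)² = -458 + 50 + 612 = 204
Divide through by 204 to get (x + 5)²/102 + (y - 6)²/12 = 1.
Ellipse, center (-5, 6), major axis horizontal; a² = 102, b² = 12.
c² = a² - b² = 102 - 12 = 90, so c = 3√10.
Foci lie on the horizontal axis through the center: (h ± c, k).

(-5 - 3√10, 6) and (-5 + 3√10, 6)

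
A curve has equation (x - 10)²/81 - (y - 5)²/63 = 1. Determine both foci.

(-2, 5) and (22, 5)

Center (10, 5). The positive term is the x-term, so the transverse axis is horizontal; a² = 81, b² = 63.
c² = a² + b² = 81 + 63 = 144, so c = 12.
Foci lie on the horizontal axis through the center: (h ± c, k).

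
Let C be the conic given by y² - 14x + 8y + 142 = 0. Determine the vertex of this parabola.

(9, -4)

Only y is squared. Complete the square in y: (y + 4)² = 14(x - 9).
Vertex (9, -4); 4p = 14 so p = 7/2. Opens right.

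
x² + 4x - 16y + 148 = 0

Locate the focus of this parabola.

(-2, 13)

Only x is squared. Complete the square in x: (x + 2)² = 16(y - 9).
Vertex (-2, 9); 4p = 16 so p = 4. Opens up.
Focus is p units from the vertex along the axis: (h, k + p).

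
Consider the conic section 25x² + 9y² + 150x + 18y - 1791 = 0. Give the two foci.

(-3, -13) and (-3, 11)

Group: 25(x² + 6x) + 9(y² + 2y) = 1791
Complete the square in x and y: 25(x + 3)² + 9(y + 1)² = 1791 + 225 + 9 = 2025
Divide through by 2025 to get (x + 3)²/81 + (y + 1)²/225 = 1.
Ellipse, center (-3, -1), major axis vertical; a² = 225, b² = 81.
c² = a² - b² = 225 - 81 = 144, so c = 12.
Foci lie on the vertical axis through the center: (h, k ± c).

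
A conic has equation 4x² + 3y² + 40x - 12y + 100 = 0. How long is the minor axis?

4(x² + 10x) + 3(y² - 4y) = -100
4(x + 5)² + 3(y - 2)² = -100 + 100 + 12 = 12
Divide by 12: (x + 5)²/3 + (y - 2)²/4 = 1
Ellipse, center (-5, 2), major axis vertical; a² = 4, b² = 3.
b² = 3 so b = √3; the minor axis has length 2b = 2√3.

2√3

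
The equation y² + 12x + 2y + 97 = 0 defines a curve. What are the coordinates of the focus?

(-11, -1)

Only y is squared. Complete the square in y: (y + 1)² = -12(x + 8).
Vertex (-8, -1); 4p = -12 so p = -3. Opens left.
Focus is p units from the vertex along the axis: (h + p, k).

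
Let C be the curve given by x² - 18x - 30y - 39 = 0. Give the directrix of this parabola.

Only x is squared. Complete the square in x: (x - 9)² = 30(y + 4).
Vertex (9, -4); 4p = 30 so p = 15/2. Opens up.
Directrix is the horizontal line y = k − p = -4 − (15/2) = -23/2.

y = -23/2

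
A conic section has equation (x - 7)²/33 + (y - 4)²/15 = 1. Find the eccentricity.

Center (7, 4). The larger denominator 33 sits under the x-term, so the major axis is horizontal; a² = 33, b² = 15.
c² = a² - b² = 18, so c = 3√2.
e = c/a = 3√2/√33 = √66/11.

e = √66/11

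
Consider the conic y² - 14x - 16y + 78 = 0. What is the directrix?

Only y is squared. Complete the square in y: (y - 8)² = 14(x - 1).
Vertex (1, 8); 4p = 14 so p = 7/2. Opens right.
Directrix is the vertical line x = h − p = 1 − (7/2) = -5/2.

x = -5/2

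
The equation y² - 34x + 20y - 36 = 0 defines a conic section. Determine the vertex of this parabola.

(-4, -10)

Only y is squared. Complete the square in y: (y + 10)² = 34(x + 4).
Vertex (-4, -10); 4p = 34 so p = 17/2. Opens right.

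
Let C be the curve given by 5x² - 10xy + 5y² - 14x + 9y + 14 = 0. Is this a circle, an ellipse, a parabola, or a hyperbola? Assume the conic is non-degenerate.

A = 5, B = -10, C = 5.
Discriminant B² − 4AC = (-10)² − 4·5·5 = 0.
B² − 4AC = 0 ⇒ parabola.

parabola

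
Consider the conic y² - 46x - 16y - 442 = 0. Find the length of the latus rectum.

46

Only y is squared. Complete the square in y: (y - 8)² = 46(x + 11).
Vertex (-11, 8); 4p = 46 so p = 23/2. Opens right.
Latus rectum length = |4p| = 46.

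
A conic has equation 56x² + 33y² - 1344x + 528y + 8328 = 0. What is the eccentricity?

Collect terms: 56(x² - 24x) + 33(y² + 16y) = -8328
Completing the square gives 56(x - 12)² + 33(y + 8)² = -8328 + 8064 + 2112 = 1848.
Dividing both sides by 1848: (x - 12)²/33 + (y + 8)²/56 = 1
Ellipse, center (12, -8), major axis vertical; a² = 56, b² = 33.
c² = a² - b² = 23, so c = √23.
e = c/a = √23/2√14 = √322/28.

e = √322/28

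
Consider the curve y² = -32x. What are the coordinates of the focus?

Vertex (0, 0); 4p = -32 so p = -8. Opens left.
Focus is p units from the vertex along the axis: (h + p, k).

(-8, 0)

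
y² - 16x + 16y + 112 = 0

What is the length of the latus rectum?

Only y is squared. Complete the square in y: (y + 8)² = 16(x - 3).
Vertex (3, -8); 4p = 16 so p = 4. Opens right.
Latus rectum length = |4p| = 16.

16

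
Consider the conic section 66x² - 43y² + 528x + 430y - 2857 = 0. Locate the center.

Collect terms: 66(x² + 8x) -43(y² - 10y) = 2857
Completing the square gives 66(x + 4)² -43(y - 5)² = 2857 + 1056 - 1075 = 2838.
Divide through by 2838 to get (x + 4)²/43 - (y - 5)²/66 = 1.
Hyperbola with center (-4, 5).

(-4, 5)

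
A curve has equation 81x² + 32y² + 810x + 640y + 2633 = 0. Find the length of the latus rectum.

81(x² + 10x) + 32(y² + 20y) = -2633
81(x + 5)² + 32(y + 10)² = -2633 + 2025 + 3200 = 2592
Divide through by 2592 to get (x + 5)²/32 + (y + 10)²/81 = 1.
Ellipse, center (-5, -10), major axis vertical; a² = 81, b² = 32.
Latus rectum length = 2b²/a = 2·32/9 = 64/9.

64/9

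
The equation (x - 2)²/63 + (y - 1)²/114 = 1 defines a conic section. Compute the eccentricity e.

Center (2, 1). The larger denominator 114 sits under the y-term, so the major axis is vertical; a² = 114, b² = 63.
c² = a² - b² = 51, so c = √51.
e = c/a = √51/√114 = √646/38.

e = √646/38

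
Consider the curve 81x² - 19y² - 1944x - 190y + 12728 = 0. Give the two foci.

Collect terms: 81(x² - 24x) -19(y² + 10y) = -12728
81(x - 12)² -19(y + 5)² = -12728 + 11664 - 475 = -1539
Dividing both sides by -1539: (y + 5)²/81 - (x - 12)²/19 = 1
Hyperbola, center (12, -5), transverse axis vertical; a² = 81, b² = 19.
c² = a² + b² = 81 + 19 = 100, so c = 10.
Foci lie on the vertical axis through the center: (h, k ± c).

(12, -15) and (12, 5)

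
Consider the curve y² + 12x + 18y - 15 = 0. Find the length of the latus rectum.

12

Only y is squared. Complete the square in y: (y + 9)² = -12(x - 8).
Vertex (8, -9); 4p = -12 so p = -3. Opens left.
Latus rectum length = |4p| = 12.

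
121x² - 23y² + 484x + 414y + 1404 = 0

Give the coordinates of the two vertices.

(-2, -2) and (-2, 20)

Collect terms: 121(x² + 4x) -23(y² - 18y) = -1404
Complete the square in x and y: 121(x + 2)² -23(y - 9)² = -1404 + 484 - 1863 = -2783
Divide through by -2783 to get (y - 9)²/121 - (x + 2)²/23 = 1.
Hyperbola, center (-2, 9), transverse axis vertical; a² = 121, b² = 23.
a = 11. Vertices at (h, k ± a).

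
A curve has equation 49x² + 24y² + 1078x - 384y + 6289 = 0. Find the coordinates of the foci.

(-11, 3) and (-11, 13)

Collect terms: 49(x² + 22x) + 24(y² - 16y) = -6289
Complete the square: 49(x + 11)² + 24(y - 8)² = -6289 + 5929 + 1536 = 1176
Dividing both sides by 1176: (x + 11)²/24 + (y - 8)²/49 = 1
Ellipse, center (-11, 8), major axis vertical; a² = 49, b² = 24.
c² = a² - b² = 49 - 24 = 25, so c = 5.
Foci lie on the vertical axis through the center: (h, k ± c).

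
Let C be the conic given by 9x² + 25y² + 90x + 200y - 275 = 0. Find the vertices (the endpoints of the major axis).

(-15, -4) and (5, -4)

Group the x- and y-terms: 9(x² + 10x) + 25(y² + 8y) = 275
Completing the square gives 9(x + 5)² + 25(y + 4)² = 275 + 225 + 400 = 900.
Dividing both sides by 900: (x + 5)²/100 + (y + 4)²/36 = 1
Ellipse, center (-5, -4), major axis horizontal; a² = 100, b² = 36.
a = 10. Vertices at (h ± a, k).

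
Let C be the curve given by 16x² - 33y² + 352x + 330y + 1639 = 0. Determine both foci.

Collect terms: 16(x² + 22x) -33(y² - 10y) = -1639
16(x + 11)² -33(y - 5)² = -1639 + 1936 - 825 = -528
Dividing both sides by -528: (y - 5)²/16 - (x + 11)²/33 = 1
Hyperbola, center (-11, 5), transverse axis vertical; a² = 16, b² = 33.
c² = a² + b² = 16 + 33 = 49, so c = 7.
Foci lie on the vertical axis through the center: (h, k ± c).

(-11, -2) and (-11, 12)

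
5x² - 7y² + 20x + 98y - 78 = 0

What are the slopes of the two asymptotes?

Rearranging, 5(x² + 4x) -7(y² - 14y) = 78.
Completing the square gives 5(x + 2)² -7(y - 7)² = 78 + 20 - 343 = -245.
Divide by -245: (y - 7)²/35 - (x + 2)²/49 = 1
Hyperbola, center (-2, 7), transverse axis vertical; a² = 35, b² = 49.
For a vertical hyperbola the asymptotes have slope ±a/b.
Here that is ±√35/7.

√35/7 and -√35/7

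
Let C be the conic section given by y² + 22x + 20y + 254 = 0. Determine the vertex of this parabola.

Only y is squared. Complete the square in y: (y + 10)² = -22(x + 7).
Vertex (-7, -10); 4p = -22 so p = -11/2. Opens left.

(-7, -10)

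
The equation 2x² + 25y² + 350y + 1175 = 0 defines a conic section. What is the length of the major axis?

Rearranging, 2x² + 25(y² + 14y) = -1175.
Complete the square: 2x² + 25(y + 7)² = -1175 + 0 + 1225 = 50
Divide by 50: x²/25 + (y + 7)²/2 = 1
Ellipse, center (0, -7), major axis horizontal; a² = 25, b² = 2.
a² = 25 so a = 5; the major axis has length 2a = 10.

10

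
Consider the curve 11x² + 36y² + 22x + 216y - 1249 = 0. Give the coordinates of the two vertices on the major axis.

11(x² + 2x) + 36(y² + 6y) = 1249
Complete the square: 11(x + 1)² + 36(y + 3)² = 1249 + 11 + 324 = 1584
Divide through by 1584 to get (x + 1)²/144 + (y + 3)²/44 = 1.
Ellipse, center (-1, -3), major axis horizontal; a² = 144, b² = 44.
a = 12. Vertices at (h ± a, k).

(-13, -3) and (11, -3)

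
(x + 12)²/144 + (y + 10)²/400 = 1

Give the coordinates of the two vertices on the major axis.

(-12, -30) and (-12, 10)

Center (-12, -10). The larger denominator 400 sits under the y-term, so the major axis is vertical; a² = 400, b² = 144.
a = 20. Vertices at (h, k ± a).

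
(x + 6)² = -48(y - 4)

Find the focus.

Vertex (-6, 4); 4p = -48 so p = -12. Opens down.
Focus is p units from the vertex along the axis: (h, k + p).

(-6, -8)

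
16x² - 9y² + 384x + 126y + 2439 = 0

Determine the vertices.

16(x² + 24x) -9(y² - 14y) = -2439
16(x + 12)² -9(y - 7)² = -2439 + 2304 - 441 = -576
Divide by -576: (y - 7)²/64 - (x + 12)²/36 = 1
Hyperbola, center (-12, 7), transverse axis vertical; a² = 64, b² = 36.
a = 8. Vertices at (h, k ± a).

(-12, -1) and (-12, 15)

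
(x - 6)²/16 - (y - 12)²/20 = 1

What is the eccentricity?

e = 3/2

Center (6, 12). The positive term is the x-term, so the transverse axis is horizontal; a² = 16, b² = 20.
c² = a² + b² = 36, so c = 6.
e = c/a = 6/4 = 3/2.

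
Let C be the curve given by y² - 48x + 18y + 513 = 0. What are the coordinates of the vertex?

Only y is squared. Complete the square in y: (y + 9)² = 48(x - 9).
Vertex (9, -9); 4p = 48 so p = 12. Opens right.

(9, -9)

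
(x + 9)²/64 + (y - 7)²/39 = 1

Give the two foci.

Center (-9, 7). The larger denominator 64 sits under the x-term, so the major axis is horizontal; a² = 64, b² = 39.
c² = a² - b² = 64 - 39 = 25, so c = 5.
Foci lie on the horizontal axis through the center: (h ± c, k).

(-14, 7) and (-4, 7)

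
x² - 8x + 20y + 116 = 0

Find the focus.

Only x is squared. Complete the square in x: (x - 4)² = -20(y + 5).
Vertex (4, -5); 4p = -20 so p = -5. Opens down.
Focus is p units from the vertex along the axis: (h, k + p).

(4, -10)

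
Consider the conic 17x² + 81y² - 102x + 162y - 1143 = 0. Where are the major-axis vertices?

(-6, -1) and (12, -1)

Group the x- and y-terms: 17(x² - 6x) + 81(y² + 2y) = 1143
Complete the square in x and y: 17(x - 3)² + 81(y + 1)² = 1143 + 153 + 81 = 1377
Divide through by 1377 to get (x - 3)²/81 + (y + 1)²/17 = 1.
Ellipse, center (3, -1), major axis horizontal; a² = 81, b² = 17.
a = 9. Vertices at (h ± a, k).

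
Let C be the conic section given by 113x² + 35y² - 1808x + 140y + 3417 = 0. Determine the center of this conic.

(8, -2)

113(x² - 16x) + 35(y² + 4y) = -3417
Complete the square: 113(x - 8)² + 35(y + 2)² = -3417 + 7232 + 140 = 3955
Dividing both sides by 3955: (x - 8)²/35 + (y + 2)²/113 = 1
Ellipse with center (8, -2).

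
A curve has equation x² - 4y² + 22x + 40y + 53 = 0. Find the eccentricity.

e = √5

Collect terms: (x² + 22x) -4(y² - 10y) = -53
Complete the square: (x + 11)² -4(y - 5)² = -53 + 121 - 100 = -32
Dividing both sides by -32: (y - 5)²/8 - (x + 11)²/32 = 1
Hyperbola, center (-11, 5), transverse axis vertical; a² = 8, b² = 32.
c² = a² + b² = 40, so c = 2√10.
e = c/a = 2√10/2√2 = √5.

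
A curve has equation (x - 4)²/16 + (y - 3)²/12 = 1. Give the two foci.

(2, 3) and (6, 3)

Center (4, 3). The larger denominator 16 sits under the x-term, so the major axis is horizontal; a² = 16, b² = 12.
c² = a² - b² = 16 - 12 = 4, so c = 2.
Foci lie on the horizontal axis through the center: (h ± c, k).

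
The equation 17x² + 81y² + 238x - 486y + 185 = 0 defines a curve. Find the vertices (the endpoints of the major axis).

(-16, 3) and (2, 3)

Collect terms: 17(x² + 14x) + 81(y² - 6y) = -185
17(x + 7)² + 81(y - 3)² = -185 + 833 + 729 = 1377
Divide by 1377: (x + 7)²/81 + (y - 3)²/17 = 1
Ellipse, center (-7, 3), major axis horizontal; a² = 81, b² = 17.
a = 9. Vertices at (h ± a, k).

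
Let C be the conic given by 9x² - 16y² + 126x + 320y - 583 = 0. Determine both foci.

(-7, 0) and (-7, 20)

Group the x- and y-terms: 9(x² + 14x) -16(y² - 20y) = 583
Completing the square gives 9(x + 7)² -16(y - 10)² = 583 + 441 - 1600 = -576.
Divide by -576: (y - 10)²/36 - (x + 7)²/64 = 1
Hyperbola, center (-7, 10), transverse axis vertical; a² = 36, b² = 64.
c² = a² + b² = 36 + 64 = 100, so c = 10.
Foci lie on the vertical axis through the center: (h, k ± c).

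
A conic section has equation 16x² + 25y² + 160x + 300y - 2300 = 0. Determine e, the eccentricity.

e = 3/5

16(x² + 10x) + 25(y² + 12y) = 2300
Completing the square gives 16(x + 5)² + 25(y + 6)² = 2300 + 400 + 900 = 3600.
Dividing both sides by 3600: (x + 5)²/225 + (y + 6)²/144 = 1
Ellipse, center (-5, -6), major axis horizontal; a² = 225, b² = 144.
c² = a² - b² = 81, so c = 9.
e = c/a = 9/15 = 3/5.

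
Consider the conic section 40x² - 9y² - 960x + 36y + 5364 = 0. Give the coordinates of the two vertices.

(9, 2) and (15, 2)

Group the x- and y-terms: 40(x² - 24x) -9(y² - 4y) = -5364
Complete the square in x and y: 40(x - 12)² -9(y - 2)² = -5364 + 5760 - 36 = 360
Dividing both sides by 360: (x - 12)²/9 - (y - 2)²/40 = 1
Hyperbola, center (12, 2), transverse axis horizontal; a² = 9, b² = 40.
a = 3. Vertices at (h ± a, k).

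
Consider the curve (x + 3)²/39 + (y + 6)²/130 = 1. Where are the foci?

Center (-3, -6). The larger denominator 130 sits under the y-term, so the major axis is vertical; a² = 130, b² = 39.
c² = a² - b² = 130 - 39 = 91, so c = √91.
Foci lie on the vertical axis through the center: (h, k ± c).

(-3, -6 - √91) and (-3, -6 + √91)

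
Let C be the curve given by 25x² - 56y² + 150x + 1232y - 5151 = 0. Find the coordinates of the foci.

(-3, 2) and (-3, 20)

Group: 25(x² + 6x) -56(y² - 22y) = 5151
Complete the square in x and y: 25(x + 3)² -56(y - 11)² = 5151 + 225 - 6776 = -1400
Divide through by -1400 to get (y - 11)²/25 - (x + 3)²/56 = 1.
Hyperbola, center (-3, 11), transverse axis vertical; a² = 25, b² = 56.
c² = a² + b² = 25 + 56 = 81, so c = 9.
Foci lie on the vertical axis through the center: (h, k ± c).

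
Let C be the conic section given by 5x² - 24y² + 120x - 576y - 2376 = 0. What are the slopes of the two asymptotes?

√30/12 and -√30/12

Rearranging, 5(x² + 24x) -24(y² + 24y) = 2376.
Complete the square: 5(x + 12)² -24(y + 12)² = 2376 + 720 - 3456 = -360
Divide by -360: (y + 12)²/15 - (x + 12)²/72 = 1
Hyperbola, center (-12, -12), transverse axis vertical; a² = 15, b² = 72.
For a vertical hyperbola the asymptotes have slope ±a/b.
Here that is ±√15/6√2 = ±√30/12.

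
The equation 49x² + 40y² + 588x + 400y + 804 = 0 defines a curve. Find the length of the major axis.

Group: 49(x² + 12x) + 40(y² + 10y) = -804
Complete the square in x and y: 49(x + 6)² + 40(y + 5)² = -804 + 1764 + 1000 = 1960
Divide by 1960: (x + 6)²/40 + (y + 5)²/49 = 1
Ellipse, center (-6, -5), major axis vertical; a² = 49, b² = 40.
a² = 49 so a = 7; the major axis has length 2a = 14.

14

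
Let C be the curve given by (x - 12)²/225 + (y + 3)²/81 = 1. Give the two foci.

Center (12, -3). The larger denominator 225 sits under the x-term, so the major axis is horizontal; a² = 225, b² = 81.
c² = a² - b² = 225 - 81 = 144, so c = 12.
Foci lie on the horizontal axis through the center: (h ± c, k).

(0, -3) and (24, -3)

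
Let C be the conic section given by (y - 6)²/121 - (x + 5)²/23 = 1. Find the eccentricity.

e = 12/11

Center (-5, 6). The positive term is the y-term, so the transverse axis is vertical; a² = 121, b² = 23.
c² = a² + b² = 144, so c = 12.
e = c/a = 12/11.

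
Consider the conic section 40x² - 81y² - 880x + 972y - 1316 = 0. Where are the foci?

(0, 6) and (22, 6)

40(x² - 22x) -81(y² - 12y) = 1316
Complete the square: 40(x - 11)² -81(y - 6)² = 1316 + 4840 - 2916 = 3240
Divide by 3240: (x - 11)²/81 - (y - 6)²/40 = 1
Hyperbola, center (11, 6), transverse axis horizontal; a² = 81, b² = 40.
c² = a² + b² = 81 + 40 = 121, so c = 11.
Foci lie on the horizontal axis through the center: (h ± c, k).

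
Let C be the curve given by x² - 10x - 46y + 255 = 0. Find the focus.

(5, 33/2)

Only x is squared. Complete the square in x: (x - 5)² = 46(y - 5).
Vertex (5, 5); 4p = 46 so p = 23/2. Opens up.
Focus is p units from the vertex along the axis: (h, k + p).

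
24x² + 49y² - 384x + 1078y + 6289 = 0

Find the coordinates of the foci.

(3, -11) and (13, -11)

Group the x- and y-terms: 24(x² - 16x) + 49(y² + 22y) = -6289
Complete the square: 24(x - 8)² + 49(y + 11)² = -6289 + 1536 + 5929 = 1176
Divide through by 1176 to get (x - 8)²/49 + (y + 11)²/24 = 1.
Ellipse, center (8, -11), major axis horizontal; a² = 49, b² = 24.
c² = a² - b² = 49 - 24 = 25, so c = 5.
Foci lie on the horizontal axis through the center: (h ± c, k).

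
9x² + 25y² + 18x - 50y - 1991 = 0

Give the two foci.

Group: 9(x² + 2x) + 25(y² - 2y) = 1991
Completing the square gives 9(x + 1)² + 25(y - 1)² = 1991 + 9 + 25 = 2025.
Dividing both sides by 2025: (x + 1)²/225 + (y - 1)²/81 = 1
Ellipse, center (-1, 1), major axis horizontal; a² = 225, b² = 81.
c² = a² - b² = 225 - 81 = 144, so c = 12.
Foci lie on the horizontal axis through the center: (h ± c, k).

(-13, 1) and (11, 1)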